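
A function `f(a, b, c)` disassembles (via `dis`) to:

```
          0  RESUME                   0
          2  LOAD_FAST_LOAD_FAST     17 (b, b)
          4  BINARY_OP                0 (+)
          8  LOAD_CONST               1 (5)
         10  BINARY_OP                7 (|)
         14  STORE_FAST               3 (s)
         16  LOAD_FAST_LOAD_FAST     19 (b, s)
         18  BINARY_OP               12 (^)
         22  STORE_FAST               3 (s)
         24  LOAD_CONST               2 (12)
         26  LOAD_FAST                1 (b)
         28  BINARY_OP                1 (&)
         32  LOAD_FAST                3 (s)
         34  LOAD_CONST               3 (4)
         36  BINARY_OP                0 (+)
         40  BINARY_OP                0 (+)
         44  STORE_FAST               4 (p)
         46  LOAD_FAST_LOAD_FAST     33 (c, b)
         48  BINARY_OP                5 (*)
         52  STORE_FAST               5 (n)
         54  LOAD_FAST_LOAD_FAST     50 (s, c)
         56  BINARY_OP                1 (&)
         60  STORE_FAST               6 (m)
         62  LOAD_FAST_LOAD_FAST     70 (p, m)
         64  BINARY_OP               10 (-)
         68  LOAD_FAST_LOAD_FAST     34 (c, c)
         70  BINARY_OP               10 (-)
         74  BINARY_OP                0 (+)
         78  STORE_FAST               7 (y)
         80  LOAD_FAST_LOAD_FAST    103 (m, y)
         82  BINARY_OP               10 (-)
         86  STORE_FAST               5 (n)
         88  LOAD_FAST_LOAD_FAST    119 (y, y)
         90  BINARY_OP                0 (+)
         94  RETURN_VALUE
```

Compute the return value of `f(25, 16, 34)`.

50

LOAD_FAST_LOAD_FAST b,b → push 16,16. Stack: [16, 16]
BINARY_OP + → 16 + 16 = 32. Stack: [32]
LOAD_CONST → push 5. Stack: [32, 5]
BINARY_OP | → 32 | 5 = 37. Stack: [37]
STORE_FAST s → s=37. Stack: []
LOAD_FAST_LOAD_FAST b,s → push 16,37. Stack: [16, 37]
BINARY_OP ^ → 16 ^ 37 = 53. Stack: [53]
STORE_FAST s → s=53. Stack: []
LOAD_CONST → push 12. Stack: [12]
LOAD_FAST b → push 16. Stack: [12, 16]
BINARY_OP & → 12 & 16 = 0. Stack: [0]
LOAD_FAST s → push 53. Stack: [0, 53]
LOAD_CONST → push 4. Stack: [0, 53, 4]
BINARY_OP + → 53 + 4 = 57. Stack: [0, 57]
BINARY_OP + → 0 + 57 = 57. Stack: [57]
STORE_FAST p → p=57. Stack: []
LOAD_FAST_LOAD_FAST c,b → push 34,16. Stack: [34, 16]
BINARY_OP * → 34 * 16 = 544. Stack: [544]
STORE_FAST n → n=544. Stack: []
LOAD_FAST_LOAD_FAST s,c → push 53,34. Stack: [53, 34]
BINARY_OP & → 53 & 34 = 32. Stack: [32]
STORE_FAST m → m=32. Stack: []
LOAD_FAST_LOAD_FAST p,m → push 57,32. Stack: [57, 32]
BINARY_OP - → 57 - 32 = 25. Stack: [25]
LOAD_FAST_LOAD_FAST c,c → push 34,34. Stack: [25, 34, 34]
BINARY_OP - → 34 - 34 = 0. Stack: [25, 0]
BINARY_OP + → 25 + 0 = 25. Stack: [25]
STORE_FAST y → y=25. Stack: []
LOAD_FAST_LOAD_FAST m,y → push 32,25. Stack: [32, 25]
BINARY_OP - → 32 - 25 = 7. Stack: [7]
STORE_FAST n → n=7. Stack: []
LOAD_FAST_LOAD_FAST y,y → push 25,25. Stack: [25, 25]
BINARY_OP + → 25 + 25 = 50. Stack: [50]
RETURN_VALUE → return 50.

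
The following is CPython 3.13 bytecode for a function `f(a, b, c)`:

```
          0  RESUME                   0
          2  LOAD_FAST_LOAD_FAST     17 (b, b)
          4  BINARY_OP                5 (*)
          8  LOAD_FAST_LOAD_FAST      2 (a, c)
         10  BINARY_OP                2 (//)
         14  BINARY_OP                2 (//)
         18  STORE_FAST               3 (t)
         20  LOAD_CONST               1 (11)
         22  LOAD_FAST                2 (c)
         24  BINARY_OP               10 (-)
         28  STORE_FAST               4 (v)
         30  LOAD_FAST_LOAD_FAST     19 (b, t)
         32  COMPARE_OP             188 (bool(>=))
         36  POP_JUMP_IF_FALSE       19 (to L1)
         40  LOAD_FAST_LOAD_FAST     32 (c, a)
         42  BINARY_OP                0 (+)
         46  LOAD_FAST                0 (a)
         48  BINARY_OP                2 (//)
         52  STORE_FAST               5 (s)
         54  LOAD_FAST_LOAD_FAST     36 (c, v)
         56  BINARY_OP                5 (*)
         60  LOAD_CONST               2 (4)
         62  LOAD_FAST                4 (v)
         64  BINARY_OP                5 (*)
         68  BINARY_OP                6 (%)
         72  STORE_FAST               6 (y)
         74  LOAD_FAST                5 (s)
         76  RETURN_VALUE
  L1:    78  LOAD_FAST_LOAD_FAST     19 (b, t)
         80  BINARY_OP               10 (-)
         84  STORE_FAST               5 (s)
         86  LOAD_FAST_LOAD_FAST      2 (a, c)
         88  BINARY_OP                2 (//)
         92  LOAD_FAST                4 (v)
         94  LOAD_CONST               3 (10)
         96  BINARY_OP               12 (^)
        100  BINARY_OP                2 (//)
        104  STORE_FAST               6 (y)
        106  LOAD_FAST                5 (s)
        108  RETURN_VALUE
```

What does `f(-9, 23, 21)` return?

-2

LOAD_FAST_LOAD_FAST b,b → push 23,23. Stack: [23, 23]
BINARY_OP * → 23 * 23 = 529. Stack: [529]
LOAD_FAST_LOAD_FAST a,c → push -9,21. Stack: [529, -9, 21]
BINARY_OP // → -9 // 21 = -1. Stack: [529, -1]
BINARY_OP // → 529 // -1 = -529. Stack: [-529]
STORE_FAST t → t=-529. Stack: []
LOAD_CONST → push 11. Stack: [11]
LOAD_FAST c → push 21. Stack: [11, 21]
BINARY_OP - → 11 - 21 = -10. Stack: [-10]
STORE_FAST v → v=-10. Stack: []
LOAD_FAST_LOAD_FAST b,t → push 23,-529. Stack: [23, -529]
COMPARE_OP bool(>=) → 23 vs -529 = True. Stack: [True]
POP_JUMP_IF_FALSE → pop True; no jump. Stack: []
LOAD_FAST_LOAD_FAST c,a → push 21,-9. Stack: [21, -9]
BINARY_OP + → 21 + -9 = 12. Stack: [12]
LOAD_FAST a → push -9. Stack: [12, -9]
BINARY_OP // → 12 // -9 = -2. Stack: [-2]
STORE_FAST s → s=-2. Stack: []
LOAD_FAST_LOAD_FAST c,v → push 21,-10. Stack: [21, -10]
BINARY_OP * → 21 * -10 = -210. Stack: [-210]
LOAD_CONST → push 4. Stack: [-210, 4]
LOAD_FAST v → push -10. Stack: [-210, 4, -10]
BINARY_OP * → 4 * -10 = -40. Stack: [-210, -40]
BINARY_OP % → -210 % -40 = -10. Stack: [-10]
STORE_FAST y → y=-10. Stack: []
LOAD_FAST s → push -2. Stack: [-2]
RETURN_VALUE → return -2.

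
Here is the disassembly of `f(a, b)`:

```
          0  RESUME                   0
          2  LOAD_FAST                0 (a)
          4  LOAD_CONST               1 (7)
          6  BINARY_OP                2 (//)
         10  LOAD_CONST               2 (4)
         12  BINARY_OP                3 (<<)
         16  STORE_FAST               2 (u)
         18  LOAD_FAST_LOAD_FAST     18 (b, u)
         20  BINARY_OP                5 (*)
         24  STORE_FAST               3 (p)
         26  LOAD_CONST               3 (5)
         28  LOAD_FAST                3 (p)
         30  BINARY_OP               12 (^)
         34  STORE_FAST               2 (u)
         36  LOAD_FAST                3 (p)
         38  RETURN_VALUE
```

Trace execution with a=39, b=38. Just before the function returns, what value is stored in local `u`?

3045

LOAD_FAST a → push 39. Stack: [39]
LOAD_CONST → push 7. Stack: [39, 7]
BINARY_OP // → 39 // 7 = 5. Stack: [5]
LOAD_CONST → push 4. Stack: [5, 4]
BINARY_OP << → 5 << 4 = 80. Stack: [80]
STORE_FAST u → u=80. Stack: []
LOAD_FAST_LOAD_FAST b,u → push 38,80. Stack: [38, 80]
BINARY_OP * → 38 * 80 = 3040. Stack: [3040]
STORE_FAST p → p=3040. Stack: []
LOAD_CONST → push 5. Stack: [5]
LOAD_FAST p → push 3040. Stack: [5, 3040]
BINARY_OP ^ → 5 ^ 3040 = 3045. Stack: [3045]
STORE_FAST u → u=3045. Stack: []
LOAD_FAST p → push 3040. Stack: [3040]
RETURN_VALUE → return 3040.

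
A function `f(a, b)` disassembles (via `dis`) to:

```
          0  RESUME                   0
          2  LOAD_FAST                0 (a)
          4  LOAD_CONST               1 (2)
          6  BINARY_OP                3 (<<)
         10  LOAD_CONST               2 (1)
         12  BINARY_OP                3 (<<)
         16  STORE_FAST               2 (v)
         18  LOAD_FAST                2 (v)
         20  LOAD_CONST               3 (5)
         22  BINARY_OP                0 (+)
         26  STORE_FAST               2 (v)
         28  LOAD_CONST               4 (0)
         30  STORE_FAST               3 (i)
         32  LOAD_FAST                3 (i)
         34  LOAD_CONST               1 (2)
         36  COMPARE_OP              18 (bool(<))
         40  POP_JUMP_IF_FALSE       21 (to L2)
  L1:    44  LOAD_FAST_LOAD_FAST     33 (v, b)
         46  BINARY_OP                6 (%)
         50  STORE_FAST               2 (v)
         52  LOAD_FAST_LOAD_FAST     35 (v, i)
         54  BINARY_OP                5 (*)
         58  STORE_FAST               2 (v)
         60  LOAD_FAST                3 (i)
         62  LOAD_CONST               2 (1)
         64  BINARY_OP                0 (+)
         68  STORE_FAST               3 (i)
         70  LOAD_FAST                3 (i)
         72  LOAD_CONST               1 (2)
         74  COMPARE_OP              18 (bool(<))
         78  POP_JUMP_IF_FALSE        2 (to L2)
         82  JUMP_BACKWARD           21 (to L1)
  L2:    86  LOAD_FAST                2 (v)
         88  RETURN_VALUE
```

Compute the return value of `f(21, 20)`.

LOAD_FAST a → push 21. Stack: [21]
LOAD_CONST → push 2. Stack: [21, 2]
BINARY_OP << → 21 << 2 = 84. Stack: [84]
LOAD_CONST → push 1. Stack: [84, 1]
BINARY_OP << → 84 << 1 = 168. Stack: [168]
STORE_FAST v → v=168. Stack: []
LOAD_FAST v → push 168. Stack: [168]
LOAD_CONST → push 5. Stack: [168, 5]
BINARY_OP + → 168 + 5 = 173. Stack: [173]
STORE_FAST v → v=173. Stack: []
LOAD_CONST → push 0. Stack: [0]
STORE_FAST i → i=0. Stack: []
LOAD_FAST i → push 0. Stack: [0]
LOAD_CONST → push 2. Stack: [0, 2]
COMPARE_OP bool(<) → 0 vs 2 = True. Stack: [True]
POP_JUMP_IF_FALSE → pop True; no jump. Stack: []
LOAD_FAST_LOAD_FAST v,b → push 173,20. Stack: [173, 20]
BINARY_OP % → 173 % 20 = 13. Stack: [13]
STORE_FAST v → v=13. Stack: []
LOAD_FAST_LOAD_FAST v,i → push 13,0. Stack: [13, 0]
BINARY_OP * → 13 * 0 = 0. Stack: [0]
STORE_FAST v → v=0. Stack: []
LOAD_FAST i → push 0. Stack: [0]
LOAD_CONST → push 1. Stack: [0, 1]
BINARY_OP + → 0 + 1 = 1. Stack: [1]
STORE_FAST i → i=1. Stack: []
LOAD_FAST i → push 1. Stack: [1]
LOAD_CONST → push 2. Stack: [1, 2]
COMPARE_OP bool(<) → 1 vs 2 = True. Stack: [True]
POP_JUMP_IF_FALSE → pop True; no jump. Stack: []
LOAD_FAST_LOAD_FAST v,b → push 0,20. Stack: [0, 20]
BINARY_OP % → 0 % 20 = 0. Stack: [0]
STORE_FAST v → v=0. Stack: []
LOAD_FAST_LOAD_FAST v,i → push 0,1. Stack: [0, 1]
BINARY_OP * → 0 * 1 = 0. Stack: [0]
STORE_FAST v → v=0. Stack: []
LOAD_FAST i → push 1. Stack: [1]
LOAD_CONST → push 1. Stack: [1, 1]
BINARY_OP + → 1 + 1 = 2. Stack: [2]
STORE_FAST i → i=2. Stack: []
LOAD_FAST i → push 2. Stack: [2]
LOAD_CONST → push 2. Stack: [2, 2]
COMPARE_OP bool(<) → 2 vs 2 = False. Stack: [False]
POP_JUMP_IF_FALSE → pop False; jump. Stack: []
LOAD_FAST v → push 0. Stack: [0]
RETURN_VALUE → return 0.

0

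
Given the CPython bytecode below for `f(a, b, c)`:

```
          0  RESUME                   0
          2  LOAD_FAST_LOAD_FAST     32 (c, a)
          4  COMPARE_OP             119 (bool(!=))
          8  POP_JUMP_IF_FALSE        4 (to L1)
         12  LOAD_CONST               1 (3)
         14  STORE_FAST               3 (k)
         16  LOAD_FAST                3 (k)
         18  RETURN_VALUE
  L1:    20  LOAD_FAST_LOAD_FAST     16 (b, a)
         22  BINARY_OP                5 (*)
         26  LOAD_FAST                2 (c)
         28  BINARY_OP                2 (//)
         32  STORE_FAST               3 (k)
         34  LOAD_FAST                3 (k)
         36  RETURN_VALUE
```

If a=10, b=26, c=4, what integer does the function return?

LOAD_FAST_LOAD_FAST c,a → push 4,10. Stack: [4, 10]
COMPARE_OP bool(!=) → 4 vs 10 = True. Stack: [True]
POP_JUMP_IF_FALSE → pop True; no jump. Stack: []
LOAD_CONST → push 3. Stack: [3]
STORE_FAST k → k=3. Stack: []
LOAD_FAST k → push 3. Stack: [3]
RETURN_VALUE → return 3.

3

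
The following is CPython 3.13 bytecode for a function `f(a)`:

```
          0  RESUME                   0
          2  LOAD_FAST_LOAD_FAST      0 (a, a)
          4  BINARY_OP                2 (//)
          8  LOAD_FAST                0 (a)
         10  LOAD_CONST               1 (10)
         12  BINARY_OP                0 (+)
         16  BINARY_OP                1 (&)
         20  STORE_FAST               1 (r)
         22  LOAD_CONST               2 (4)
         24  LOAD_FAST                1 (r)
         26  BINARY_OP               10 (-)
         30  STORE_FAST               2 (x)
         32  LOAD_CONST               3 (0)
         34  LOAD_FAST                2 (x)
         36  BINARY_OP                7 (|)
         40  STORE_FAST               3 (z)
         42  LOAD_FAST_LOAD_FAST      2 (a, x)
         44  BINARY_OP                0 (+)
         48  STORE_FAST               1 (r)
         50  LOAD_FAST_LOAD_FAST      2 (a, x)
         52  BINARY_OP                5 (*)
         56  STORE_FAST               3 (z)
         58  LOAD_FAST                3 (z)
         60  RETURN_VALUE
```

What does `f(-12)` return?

-48

LOAD_FAST_LOAD_FAST a,a → push -12,-12. Stack: [-12, -12]
BINARY_OP // → -12 // -12 = 1. Stack: [1]
LOAD_FAST a → push -12. Stack: [1, -12]
LOAD_CONST → push 10. Stack: [1, -12, 10]
BINARY_OP + → -12 + 10 = -2. Stack: [1, -2]
BINARY_OP & → 1 & -2 = 0. Stack: [0]
STORE_FAST r → r=0. Stack: []
LOAD_CONST → push 4. Stack: [4]
LOAD_FAST r → push 0. Stack: [4, 0]
BINARY_OP - → 4 - 0 = 4. Stack: [4]
STORE_FAST x → x=4. Stack: []
LOAD_CONST → push 0. Stack: [0]
LOAD_FAST x → push 4. Stack: [0, 4]
BINARY_OP | → 0 | 4 = 4. Stack: [4]
STORE_FAST z → z=4. Stack: []
LOAD_FAST_LOAD_FAST a,x → push -12,4. Stack: [-12, 4]
BINARY_OP + → -12 + 4 = -8. Stack: [-8]
STORE_FAST r → r=-8. Stack: []
LOAD_FAST_LOAD_FAST a,x → push -12,4. Stack: [-12, 4]
BINARY_OP * → -12 * 4 = -48. Stack: [-48]
STORE_FAST z → z=-48. Stack: []
LOAD_FAST z → push -48. Stack: [-48]
RETURN_VALUE → return -48.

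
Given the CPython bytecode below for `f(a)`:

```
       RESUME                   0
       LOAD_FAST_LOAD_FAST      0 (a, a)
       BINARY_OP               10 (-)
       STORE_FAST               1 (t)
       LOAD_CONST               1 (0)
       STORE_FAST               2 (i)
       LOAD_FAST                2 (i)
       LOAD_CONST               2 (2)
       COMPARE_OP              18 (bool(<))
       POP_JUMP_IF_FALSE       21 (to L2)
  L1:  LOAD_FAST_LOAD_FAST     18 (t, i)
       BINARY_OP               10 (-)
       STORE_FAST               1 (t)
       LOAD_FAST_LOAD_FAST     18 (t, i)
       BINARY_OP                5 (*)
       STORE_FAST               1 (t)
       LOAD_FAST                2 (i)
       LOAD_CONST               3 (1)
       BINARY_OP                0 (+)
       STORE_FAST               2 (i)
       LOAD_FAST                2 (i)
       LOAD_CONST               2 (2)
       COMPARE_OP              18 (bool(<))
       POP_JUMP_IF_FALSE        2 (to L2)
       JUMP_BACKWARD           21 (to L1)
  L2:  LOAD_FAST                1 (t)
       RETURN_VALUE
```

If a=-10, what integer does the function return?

LOAD_FAST_LOAD_FAST a,a → push -10,-10. Stack: [-10, -10]
BINARY_OP - → -10 - -10 = 0. Stack: [0]
STORE_FAST t → t=0. Stack: []
LOAD_CONST → push 0. Stack: [0]
STORE_FAST i → i=0. Stack: []
LOAD_FAST i → push 0. Stack: [0]
LOAD_CONST → push 2. Stack: [0, 2]
COMPARE_OP bool(<) → 0 vs 2 = True. Stack: [True]
POP_JUMP_IF_FALSE → pop True; no jump. Stack: []
LOAD_FAST_LOAD_FAST t,i → push 0,0. Stack: [0, 0]
BINARY_OP - → 0 - 0 = 0. Stack: [0]
STORE_FAST t → t=0. Stack: []
LOAD_FAST_LOAD_FAST t,i → push 0,0. Stack: [0, 0]
BINARY_OP * → 0 * 0 = 0. Stack: [0]
STORE_FAST t → t=0. Stack: []
LOAD_FAST i → push 0. Stack: [0]
LOAD_CONST → push 1. Stack: [0, 1]
BINARY_OP + → 0 + 1 = 1. Stack: [1]
STORE_FAST i → i=1. Stack: []
LOAD_FAST i → push 1. Stack: [1]
LOAD_CONST → push 2. Stack: [1, 2]
COMPARE_OP bool(<) → 1 vs 2 = True. Stack: [True]
POP_JUMP_IF_FALSE → pop True; no jump. Stack: []
LOAD_FAST_LOAD_FAST t,i → push 0,1. Stack: [0, 1]
BINARY_OP - → 0 - 1 = -1. Stack: [-1]
STORE_FAST t → t=-1. Stack: []
LOAD_FAST_LOAD_FAST t,i → push -1,1. Stack: [-1, 1]
BINARY_OP * → -1 * 1 = -1. Stack: [-1]
STORE_FAST t → t=-1. Stack: []
LOAD_FAST i → push 1. Stack: [1]
LOAD_CONST → push 1. Stack: [1, 1]
BINARY_OP + → 1 + 1 = 2. Stack: [2]
STORE_FAST i → i=2. Stack: []
LOAD_FAST i → push 2. Stack: [2]
LOAD_CONST → push 2. Stack: [2, 2]
COMPARE_OP bool(<) → 2 vs 2 = False. Stack: [False]
POP_JUMP_IF_FALSE → pop False; jump. Stack: []
LOAD_FAST t → push -1. Stack: [-1]
RETURN_VALUE → return -1.

-1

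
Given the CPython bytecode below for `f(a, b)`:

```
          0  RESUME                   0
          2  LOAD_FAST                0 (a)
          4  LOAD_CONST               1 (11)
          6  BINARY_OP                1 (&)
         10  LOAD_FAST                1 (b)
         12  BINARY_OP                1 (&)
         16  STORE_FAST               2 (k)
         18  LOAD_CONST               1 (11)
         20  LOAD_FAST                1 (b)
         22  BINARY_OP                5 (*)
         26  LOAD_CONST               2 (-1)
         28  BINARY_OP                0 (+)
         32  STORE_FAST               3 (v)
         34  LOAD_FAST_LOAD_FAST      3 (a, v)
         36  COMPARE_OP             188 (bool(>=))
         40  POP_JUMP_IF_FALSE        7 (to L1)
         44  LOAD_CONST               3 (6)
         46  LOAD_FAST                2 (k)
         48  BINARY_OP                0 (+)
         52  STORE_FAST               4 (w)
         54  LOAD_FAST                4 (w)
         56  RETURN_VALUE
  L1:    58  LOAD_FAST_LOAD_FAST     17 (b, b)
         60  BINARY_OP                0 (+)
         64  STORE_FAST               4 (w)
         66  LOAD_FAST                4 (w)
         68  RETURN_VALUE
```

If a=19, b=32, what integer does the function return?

64

LOAD_FAST a → push 19. Stack: [19]
LOAD_CONST → push 11. Stack: [19, 11]
BINARY_OP & → 19 & 11 = 3. Stack: [3]
LOAD_FAST b → push 32. Stack: [3, 32]
BINARY_OP & → 3 & 32 = 0. Stack: [0]
STORE_FAST k → k=0. Stack: []
LOAD_CONST → push 11. Stack: [11]
LOAD_FAST b → push 32. Stack: [11, 32]
BINARY_OP * → 11 * 32 = 352. Stack: [352]
LOAD_CONST → push -1. Stack: [352, -1]
BINARY_OP + → 352 + -1 = 351. Stack: [351]
STORE_FAST v → v=351. Stack: []
LOAD_FAST_LOAD_FAST a,v → push 19,351. Stack: [19, 351]
COMPARE_OP bool(>=) → 19 vs 351 = False. Stack: [False]
POP_JUMP_IF_FALSE → pop False; jump. Stack: []
LOAD_FAST_LOAD_FAST b,b → push 32,32. Stack: [32, 32]
BINARY_OP + → 32 + 32 = 64. Stack: [64]
STORE_FAST w → w=64. Stack: []
LOAD_FAST w → push 64. Stack: [64]
RETURN_VALUE → return 64.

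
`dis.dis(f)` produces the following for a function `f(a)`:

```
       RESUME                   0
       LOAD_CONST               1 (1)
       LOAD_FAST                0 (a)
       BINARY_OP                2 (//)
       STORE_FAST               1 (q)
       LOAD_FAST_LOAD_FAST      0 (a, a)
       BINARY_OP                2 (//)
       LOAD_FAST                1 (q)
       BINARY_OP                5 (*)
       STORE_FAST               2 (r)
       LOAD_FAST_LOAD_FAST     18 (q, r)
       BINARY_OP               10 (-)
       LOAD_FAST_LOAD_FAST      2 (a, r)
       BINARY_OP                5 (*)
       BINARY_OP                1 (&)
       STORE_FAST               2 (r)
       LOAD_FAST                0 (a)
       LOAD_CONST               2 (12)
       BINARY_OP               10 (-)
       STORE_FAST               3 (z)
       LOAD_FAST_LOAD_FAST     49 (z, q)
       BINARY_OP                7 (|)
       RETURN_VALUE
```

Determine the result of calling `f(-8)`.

LOAD_CONST → push 1. Stack: [1]
LOAD_FAST a → push -8. Stack: [1, -8]
BINARY_OP // → 1 // -8 = -1. Stack: [-1]
STORE_FAST q → q=-1. Stack: []
LOAD_FAST_LOAD_FAST a,a → push -8,-8. Stack: [-8, -8]
BINARY_OP // → -8 // -8 = 1. Stack: [1]
LOAD_FAST q → push -1. Stack: [1, -1]
BINARY_OP * → 1 * -1 = -1. Stack: [-1]
STORE_FAST r → r=-1. Stack: []
LOAD_FAST_LOAD_FAST q,r → push -1,-1. Stack: [-1, -1]
BINARY_OP - → -1 - -1 = 0. Stack: [0]
LOAD_FAST_LOAD_FAST a,r → push -8,-1. Stack: [0, -8, -1]
BINARY_OP * → -8 * -1 = 8. Stack: [0, 8]
BINARY_OP & → 0 & 8 = 0. Stack: [0]
STORE_FAST r → r=0. Stack: []
LOAD_FAST a → push -8. Stack: [-8]
LOAD_CONST → push 12. Stack: [-8, 12]
BINARY_OP - → -8 - 12 = -20. Stack: [-20]
STORE_FAST z → z=-20. Stack: []
LOAD_FAST_LOAD_FAST z,q → push -20,-1. Stack: [-20, -1]
BINARY_OP | → -20 | -1 = -1. Stack: [-1]
RETURN_VALUE → return -1.

-1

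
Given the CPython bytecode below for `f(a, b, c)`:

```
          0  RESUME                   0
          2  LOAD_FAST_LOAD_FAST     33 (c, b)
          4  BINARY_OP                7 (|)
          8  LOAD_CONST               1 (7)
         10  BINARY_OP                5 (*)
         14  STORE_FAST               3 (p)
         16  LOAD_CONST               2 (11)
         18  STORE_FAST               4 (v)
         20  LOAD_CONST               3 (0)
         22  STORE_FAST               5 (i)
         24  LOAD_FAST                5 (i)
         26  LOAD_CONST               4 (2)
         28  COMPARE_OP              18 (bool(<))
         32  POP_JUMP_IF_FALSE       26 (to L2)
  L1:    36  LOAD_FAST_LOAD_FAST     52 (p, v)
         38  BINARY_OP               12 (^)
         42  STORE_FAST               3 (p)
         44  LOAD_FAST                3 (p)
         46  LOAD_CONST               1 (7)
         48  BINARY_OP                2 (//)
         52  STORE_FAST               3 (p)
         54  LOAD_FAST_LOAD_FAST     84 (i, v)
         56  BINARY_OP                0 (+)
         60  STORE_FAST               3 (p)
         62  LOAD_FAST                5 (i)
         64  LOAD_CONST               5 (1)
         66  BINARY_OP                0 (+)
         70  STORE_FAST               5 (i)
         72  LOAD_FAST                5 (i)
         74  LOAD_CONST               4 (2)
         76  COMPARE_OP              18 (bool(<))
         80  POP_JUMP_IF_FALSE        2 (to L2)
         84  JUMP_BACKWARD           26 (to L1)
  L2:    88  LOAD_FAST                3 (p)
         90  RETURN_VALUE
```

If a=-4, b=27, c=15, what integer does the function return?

LOAD_FAST_LOAD_FAST c,b → push 15,27. Stack: [15, 27]
BINARY_OP | → 15 | 27 = 31. Stack: [31]
LOAD_CONST → push 7. Stack: [31, 7]
BINARY_OP * → 31 * 7 = 217. Stack: [217]
STORE_FAST p → p=217. Stack: []
LOAD_CONST → push 11. Stack: [11]
STORE_FAST v → v=11. Stack: []
LOAD_CONST → push 0. Stack: [0]
STORE_FAST i → i=0. Stack: []
LOAD_FAST i → push 0. Stack: [0]
LOAD_CONST → push 2. Stack: [0, 2]
COMPARE_OP bool(<) → 0 vs 2 = True. Stack: [True]
POP_JUMP_IF_FALSE → pop True; no jump. Stack: []
LOAD_FAST_LOAD_FAST p,v → push 217,11. Stack: [217, 11]
BINARY_OP ^ → 217 ^ 11 = 210. Stack: [210]
STORE_FAST p → p=210. Stack: []
LOAD_FAST p → push 210. Stack: [210]
LOAD_CONST → push 7. Stack: [210, 7]
BINARY_OP // → 210 // 7 = 30. Stack: [30]
STORE_FAST p → p=30. Stack: []
LOAD_FAST_LOAD_FAST i,v → push 0,11. Stack: [0, 11]
BINARY_OP + → 0 + 11 = 11. Stack: [11]
STORE_FAST p → p=11. Stack: []
LOAD_FAST i → push 0. Stack: [0]
LOAD_CONST → push 1. Stack: [0, 1]
BINARY_OP + → 0 + 1 = 1. Stack: [1]
STORE_FAST i → i=1. Stack: []
LOAD_FAST i → push 1. Stack: [1]
LOAD_CONST → push 2. Stack: [1, 2]
COMPARE_OP bool(<) → 1 vs 2 = True. Stack: [True]
POP_JUMP_IF_FALSE → pop True; no jump. Stack: []
LOAD_FAST_LOAD_FAST p,v → push 11,11. Stack: [11, 11]
BINARY_OP ^ → 11 ^ 11 = 0. Stack: [0]
STORE_FAST p → p=0. Stack: []
LOAD_FAST p → push 0. Stack: [0]
LOAD_CONST → push 7. Stack: [0, 7]
BINARY_OP // → 0 // 7 = 0. Stack: [0]
STORE_FAST p → p=0. Stack: []
LOAD_FAST_LOAD_FAST i,v → push 1,11. Stack: [1, 11]
BINARY_OP + → 1 + 11 = 12. Stack: [12]
STORE_FAST p → p=12. Stack: []
LOAD_FAST i → push 1. Stack: [1]
LOAD_CONST → push 1. Stack: [1, 1]
BINARY_OP + → 1 + 1 = 2. Stack: [2]
STORE_FAST i → i=2. Stack: []
LOAD_FAST i → push 2. Stack: [2]
LOAD_CONST → push 2. Stack: [2, 2]
COMPARE_OP bool(<) → 2 vs 2 = False. Stack: [False]
POP_JUMP_IF_FALSE → pop False; jump. Stack: []
LOAD_FAST p → push 12. Stack: [12]
RETURN_VALUE → return 12.

12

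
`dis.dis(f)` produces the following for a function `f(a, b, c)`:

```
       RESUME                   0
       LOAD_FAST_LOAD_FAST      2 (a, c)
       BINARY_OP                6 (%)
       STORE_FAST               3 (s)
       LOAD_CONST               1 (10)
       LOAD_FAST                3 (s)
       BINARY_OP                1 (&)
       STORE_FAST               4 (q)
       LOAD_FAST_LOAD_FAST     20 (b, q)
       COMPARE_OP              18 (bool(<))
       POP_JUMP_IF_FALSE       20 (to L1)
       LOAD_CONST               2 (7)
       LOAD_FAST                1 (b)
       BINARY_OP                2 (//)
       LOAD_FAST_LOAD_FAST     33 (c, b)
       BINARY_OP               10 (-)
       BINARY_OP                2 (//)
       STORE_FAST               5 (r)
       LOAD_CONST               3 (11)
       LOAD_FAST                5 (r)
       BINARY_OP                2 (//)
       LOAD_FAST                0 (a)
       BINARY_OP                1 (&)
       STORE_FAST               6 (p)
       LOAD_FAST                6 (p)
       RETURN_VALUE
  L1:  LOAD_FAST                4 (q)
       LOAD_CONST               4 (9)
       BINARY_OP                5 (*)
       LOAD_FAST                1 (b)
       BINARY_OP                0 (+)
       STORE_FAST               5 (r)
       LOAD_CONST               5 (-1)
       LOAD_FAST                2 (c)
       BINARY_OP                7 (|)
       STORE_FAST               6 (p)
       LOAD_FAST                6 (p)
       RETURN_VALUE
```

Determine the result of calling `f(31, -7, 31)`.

21

LOAD_FAST_LOAD_FAST a,c → push 31,31. Stack: [31, 31]
BINARY_OP % → 31 % 31 = 0. Stack: [0]
STORE_FAST s → s=0. Stack: []
LOAD_CONST → push 10. Stack: [10]
LOAD_FAST s → push 0. Stack: [10, 0]
BINARY_OP & → 10 & 0 = 0. Stack: [0]
STORE_FAST q → q=0. Stack: []
LOAD_FAST_LOAD_FAST b,q → push -7,0. Stack: [-7, 0]
COMPARE_OP bool(<) → -7 vs 0 = True. Stack: [True]
POP_JUMP_IF_FALSE → pop True; no jump. Stack: []
LOAD_CONST → push 7. Stack: [7]
LOAD_FAST b → push -7. Stack: [7, -7]
BINARY_OP // → 7 // -7 = -1. Stack: [-1]
LOAD_FAST_LOAD_FAST c,b → push 31,-7. Stack: [-1, 31, -7]
BINARY_OP - → 31 - -7 = 38. Stack: [-1, 38]
BINARY_OP // → -1 // 38 = -1. Stack: [-1]
STORE_FAST r → r=-1. Stack: []
LOAD_CONST → push 11. Stack: [11]
LOAD_FAST r → push -1. Stack: [11, -1]
BINARY_OP // → 11 // -1 = -11. Stack: [-11]
LOAD_FAST a → push 31. Stack: [-11, 31]
BINARY_OP & → -11 & 31 = 21. Stack: [21]
STORE_FAST p → p=21. Stack: []
LOAD_FAST p → push 21. Stack: [21]
RETURN_VALUE → return 21.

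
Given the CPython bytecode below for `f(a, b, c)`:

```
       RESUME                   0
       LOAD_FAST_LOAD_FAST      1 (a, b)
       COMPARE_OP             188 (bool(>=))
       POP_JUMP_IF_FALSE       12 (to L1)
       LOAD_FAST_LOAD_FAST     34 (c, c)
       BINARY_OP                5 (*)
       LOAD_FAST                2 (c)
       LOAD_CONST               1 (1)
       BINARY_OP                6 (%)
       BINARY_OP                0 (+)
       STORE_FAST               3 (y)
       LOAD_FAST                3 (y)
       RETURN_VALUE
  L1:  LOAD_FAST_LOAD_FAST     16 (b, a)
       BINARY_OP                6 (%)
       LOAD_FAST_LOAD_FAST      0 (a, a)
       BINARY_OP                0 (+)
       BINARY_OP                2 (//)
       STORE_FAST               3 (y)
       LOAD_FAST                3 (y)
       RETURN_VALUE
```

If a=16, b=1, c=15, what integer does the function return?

225

LOAD_FAST_LOAD_FAST a,b → push 16,1. Stack: [16, 1]
COMPARE_OP bool(>=) → 16 vs 1 = True. Stack: [True]
POP_JUMP_IF_FALSE → pop True; no jump. Stack: []
LOAD_FAST_LOAD_FAST c,c → push 15,15. Stack: [15, 15]
BINARY_OP * → 15 * 15 = 225. Stack: [225]
LOAD_FAST c → push 15. Stack: [225, 15]
LOAD_CONST → push 1. Stack: [225, 15, 1]
BINARY_OP % → 15 % 1 = 0. Stack: [225, 0]
BINARY_OP + → 225 + 0 = 225. Stack: [225]
STORE_FAST y → y=225. Stack: []
LOAD_FAST y → push 225. Stack: [225]
RETURN_VALUE → return 225.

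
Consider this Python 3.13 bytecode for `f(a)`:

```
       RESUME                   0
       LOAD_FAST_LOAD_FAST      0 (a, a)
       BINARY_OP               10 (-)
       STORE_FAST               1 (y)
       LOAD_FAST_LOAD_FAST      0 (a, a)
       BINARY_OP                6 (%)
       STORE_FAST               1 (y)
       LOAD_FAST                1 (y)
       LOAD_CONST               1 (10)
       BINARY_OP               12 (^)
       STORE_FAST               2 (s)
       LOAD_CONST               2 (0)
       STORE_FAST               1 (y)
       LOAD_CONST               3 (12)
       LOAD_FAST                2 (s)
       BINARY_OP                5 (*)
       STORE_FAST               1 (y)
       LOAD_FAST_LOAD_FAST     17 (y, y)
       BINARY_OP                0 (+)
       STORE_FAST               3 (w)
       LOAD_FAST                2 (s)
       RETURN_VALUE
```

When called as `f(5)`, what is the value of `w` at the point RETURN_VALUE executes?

240

LOAD_FAST_LOAD_FAST a,a → push 5,5. Stack: [5, 5]
BINARY_OP - → 5 - 5 = 0. Stack: [0]
STORE_FAST y → y=0. Stack: []
LOAD_FAST_LOAD_FAST a,a → push 5,5. Stack: [5, 5]
BINARY_OP % → 5 % 5 = 0. Stack: [0]
STORE_FAST y → y=0. Stack: []
LOAD_FAST y → push 0. Stack: [0]
LOAD_CONST → push 10. Stack: [0, 10]
BINARY_OP ^ → 0 ^ 10 = 10. Stack: [10]
STORE_FAST s → s=10. Stack: []
LOAD_CONST → push 0. Stack: [0]
STORE_FAST y → y=0. Stack: []
LOAD_CONST → push 12. Stack: [12]
LOAD_FAST s → push 10. Stack: [12, 10]
BINARY_OP * → 12 * 10 = 120. Stack: [120]
STORE_FAST y → y=120. Stack: []
LOAD_FAST_LOAD_FAST y,y → push 120,120. Stack: [120, 120]
BINARY_OP + → 120 + 120 = 240. Stack: [240]
STORE_FAST w → w=240. Stack: []
LOAD_FAST s → push 10. Stack: [10]
RETURN_VALUE → return 10.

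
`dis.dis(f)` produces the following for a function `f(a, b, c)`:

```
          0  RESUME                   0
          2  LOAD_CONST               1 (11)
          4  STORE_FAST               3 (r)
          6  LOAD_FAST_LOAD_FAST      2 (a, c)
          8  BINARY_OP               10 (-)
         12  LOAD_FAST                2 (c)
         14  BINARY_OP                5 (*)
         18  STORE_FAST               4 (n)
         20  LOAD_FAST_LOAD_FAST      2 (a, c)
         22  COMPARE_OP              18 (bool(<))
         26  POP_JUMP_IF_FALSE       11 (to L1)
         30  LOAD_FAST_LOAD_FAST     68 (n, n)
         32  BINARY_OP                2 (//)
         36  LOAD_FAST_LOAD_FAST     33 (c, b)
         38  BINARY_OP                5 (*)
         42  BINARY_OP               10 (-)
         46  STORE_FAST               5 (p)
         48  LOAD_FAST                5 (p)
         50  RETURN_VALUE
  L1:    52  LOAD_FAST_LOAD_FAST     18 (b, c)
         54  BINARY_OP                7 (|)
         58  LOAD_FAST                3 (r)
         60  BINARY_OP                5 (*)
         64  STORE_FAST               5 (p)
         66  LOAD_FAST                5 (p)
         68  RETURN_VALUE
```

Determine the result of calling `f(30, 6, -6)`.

-22

LOAD_CONST → push 11. Stack: [11]
STORE_FAST r → r=11. Stack: []
LOAD_FAST_LOAD_FAST a,c → push 30,-6. Stack: [30, -6]
BINARY_OP - → 30 - -6 = 36. Stack: [36]
LOAD_FAST c → push -6. Stack: [36, -6]
BINARY_OP * → 36 * -6 = -216. Stack: [-216]
STORE_FAST n → n=-216. Stack: []
LOAD_FAST_LOAD_FAST a,c → push 30,-6. Stack: [30, -6]
COMPARE_OP bool(<) → 30 vs -6 = False. Stack: [False]
POP_JUMP_IF_FALSE → pop False; jump. Stack: []
LOAD_FAST_LOAD_FAST b,c → push 6,-6. Stack: [6, -6]
BINARY_OP | → 6 | -6 = -2. Stack: [-2]
LOAD_FAST r → push 11. Stack: [-2, 11]
BINARY_OP * → -2 * 11 = -22. Stack: [-22]
STORE_FAST p → p=-22. Stack: []
LOAD_FAST p → push -22. Stack: [-22]
RETURN_VALUE → return -22.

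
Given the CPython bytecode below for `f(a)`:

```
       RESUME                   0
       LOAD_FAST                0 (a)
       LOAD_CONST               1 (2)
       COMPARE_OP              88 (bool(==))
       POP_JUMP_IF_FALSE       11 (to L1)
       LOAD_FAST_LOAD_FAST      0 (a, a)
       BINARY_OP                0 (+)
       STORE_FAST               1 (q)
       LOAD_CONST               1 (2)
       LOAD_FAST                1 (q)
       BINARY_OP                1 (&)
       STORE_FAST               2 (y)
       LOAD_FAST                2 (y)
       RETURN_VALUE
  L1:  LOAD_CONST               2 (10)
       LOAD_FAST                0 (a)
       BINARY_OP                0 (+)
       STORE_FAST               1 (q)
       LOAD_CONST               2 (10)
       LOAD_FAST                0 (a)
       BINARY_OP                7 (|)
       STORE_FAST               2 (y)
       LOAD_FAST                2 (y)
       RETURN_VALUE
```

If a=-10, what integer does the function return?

LOAD_FAST a → push -10. Stack: [-10]
LOAD_CONST → push 2. Stack: [-10, 2]
COMPARE_OP bool(==) → -10 vs 2 = False. Stack: [False]
POP_JUMP_IF_FALSE → pop False; jump. Stack: []
LOAD_CONST → push 10. Stack: [10]
LOAD_FAST a → push -10. Stack: [10, -10]
BINARY_OP + → 10 + -10 = 0. Stack: [0]
STORE_FAST q → q=0. Stack: []
LOAD_CONST → push 10. Stack: [10]
LOAD_FAST a → push -10. Stack: [10, -10]
BINARY_OP | → 10 | -10 = -2. Stack: [-2]
STORE_FAST y → y=-2. Stack: []
LOAD_FAST y → push -2. Stack: [-2]
RETURN_VALUE → return -2.

-2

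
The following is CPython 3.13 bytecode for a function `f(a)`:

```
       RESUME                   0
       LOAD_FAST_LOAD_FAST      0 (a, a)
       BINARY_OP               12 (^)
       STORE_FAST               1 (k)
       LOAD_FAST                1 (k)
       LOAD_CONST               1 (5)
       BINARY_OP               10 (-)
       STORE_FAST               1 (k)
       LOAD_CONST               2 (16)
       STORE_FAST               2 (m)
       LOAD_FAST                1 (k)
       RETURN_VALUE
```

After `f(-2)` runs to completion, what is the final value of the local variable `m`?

LOAD_FAST_LOAD_FAST a,a → push -2,-2. Stack: [-2, -2]
BINARY_OP ^ → -2 ^ -2 = 0. Stack: [0]
STORE_FAST k → k=0. Stack: []
LOAD_FAST k → push 0. Stack: [0]
LOAD_CONST → push 5. Stack: [0, 5]
BINARY_OP - → 0 - 5 = -5. Stack: [-5]
STORE_FAST k → k=-5. Stack: []
LOAD_CONST → push 16. Stack: [16]
STORE_FAST m → m=16. Stack: []
LOAD_FAST k → push -5. Stack: [-5]
RETURN_VALUE → return -5.

16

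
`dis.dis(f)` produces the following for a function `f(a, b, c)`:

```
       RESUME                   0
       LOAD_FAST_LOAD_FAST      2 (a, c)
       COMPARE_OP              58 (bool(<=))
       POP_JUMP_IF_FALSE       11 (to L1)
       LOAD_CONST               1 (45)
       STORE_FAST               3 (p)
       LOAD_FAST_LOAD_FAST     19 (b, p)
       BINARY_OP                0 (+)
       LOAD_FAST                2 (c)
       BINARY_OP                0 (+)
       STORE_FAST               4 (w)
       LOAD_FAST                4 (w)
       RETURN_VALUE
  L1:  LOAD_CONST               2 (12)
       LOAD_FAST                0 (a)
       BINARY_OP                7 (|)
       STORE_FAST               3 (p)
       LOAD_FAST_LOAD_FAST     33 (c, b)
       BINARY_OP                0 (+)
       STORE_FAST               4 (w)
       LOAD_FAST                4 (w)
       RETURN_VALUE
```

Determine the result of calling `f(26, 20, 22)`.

42

LOAD_FAST_LOAD_FAST a,c → push 26,22. Stack: [26, 22]
COMPARE_OP bool(<=) → 26 vs 22 = False. Stack: [False]
POP_JUMP_IF_FALSE → pop False; jump. Stack: []
LOAD_CONST → push 12. Stack: [12]
LOAD_FAST a → push 26. Stack: [12, 26]
BINARY_OP | → 12 | 26 = 30. Stack: [30]
STORE_FAST p → p=30. Stack: []
LOAD_FAST_LOAD_FAST c,b → push 22,20. Stack: [22, 20]
BINARY_OP + → 22 + 20 = 42. Stack: [42]
STORE_FAST w → w=42. Stack: []
LOAD_FAST w → push 42. Stack: [42]
RETURN_VALUE → return 42.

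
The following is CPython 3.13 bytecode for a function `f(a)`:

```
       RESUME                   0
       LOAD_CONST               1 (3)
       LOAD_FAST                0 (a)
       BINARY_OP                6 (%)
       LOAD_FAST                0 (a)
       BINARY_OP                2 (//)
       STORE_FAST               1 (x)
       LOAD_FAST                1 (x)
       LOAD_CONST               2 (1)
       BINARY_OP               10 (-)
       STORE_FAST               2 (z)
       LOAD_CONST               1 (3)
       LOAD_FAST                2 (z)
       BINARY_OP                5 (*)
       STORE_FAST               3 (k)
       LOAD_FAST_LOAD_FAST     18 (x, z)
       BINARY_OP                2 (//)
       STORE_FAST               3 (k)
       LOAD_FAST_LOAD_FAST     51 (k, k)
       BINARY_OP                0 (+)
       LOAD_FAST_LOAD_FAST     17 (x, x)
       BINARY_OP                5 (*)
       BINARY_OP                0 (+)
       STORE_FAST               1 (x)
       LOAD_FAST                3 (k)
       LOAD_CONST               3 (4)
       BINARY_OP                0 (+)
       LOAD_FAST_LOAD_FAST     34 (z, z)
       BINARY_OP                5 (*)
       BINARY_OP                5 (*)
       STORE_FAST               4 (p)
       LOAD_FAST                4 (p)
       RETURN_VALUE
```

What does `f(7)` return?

4

LOAD_CONST → push 3. Stack: [3]
LOAD_FAST a → push 7. Stack: [3, 7]
BINARY_OP % → 3 % 7 = 3. Stack: [3]
LOAD_FAST a → push 7. Stack: [3, 7]
BINARY_OP // → 3 // 7 = 0. Stack: [0]
STORE_FAST x → x=0. Stack: []
LOAD_FAST x → push 0. Stack: [0]
LOAD_CONST → push 1. Stack: [0, 1]
BINARY_OP - → 0 - 1 = -1. Stack: [-1]
STORE_FAST z → z=-1. Stack: []
LOAD_CONST → push 3. Stack: [3]
LOAD_FAST z → push -1. Stack: [3, -1]
BINARY_OP * → 3 * -1 = -3. Stack: [-3]
STORE_FAST k → k=-3. Stack: []
LOAD_FAST_LOAD_FAST x,z → push 0,-1. Stack: [0, -1]
BINARY_OP // → 0 // -1 = 0. Stack: [0]
STORE_FAST k → k=0. Stack: []
LOAD_FAST_LOAD_FAST k,k → push 0,0. Stack: [0, 0]
BINARY_OP + → 0 + 0 = 0. Stack: [0]
LOAD_FAST_LOAD_FAST x,x → push 0,0. Stack: [0, 0, 0]
BINARY_OP * → 0 * 0 = 0. Stack: [0, 0]
BINARY_OP + → 0 + 0 = 0. Stack: [0]
STORE_FAST x → x=0. Stack: []
LOAD_FAST k → push 0. Stack: [0]
LOAD_CONST → push 4. Stack: [0, 4]
BINARY_OP + → 0 + 4 = 4. Stack: [4]
LOAD_FAST_LOAD_FAST z,z → push -1,-1. Stack: [4, -1, -1]
BINARY_OP * → -1 * -1 = 1. Stack: [4, 1]
BINARY_OP * → 4 * 1 = 4. Stack: [4]
STORE_FAST p → p=4. Stack: []
LOAD_FAST p → push 4. Stack: [4]
RETURN_VALUE → return 4.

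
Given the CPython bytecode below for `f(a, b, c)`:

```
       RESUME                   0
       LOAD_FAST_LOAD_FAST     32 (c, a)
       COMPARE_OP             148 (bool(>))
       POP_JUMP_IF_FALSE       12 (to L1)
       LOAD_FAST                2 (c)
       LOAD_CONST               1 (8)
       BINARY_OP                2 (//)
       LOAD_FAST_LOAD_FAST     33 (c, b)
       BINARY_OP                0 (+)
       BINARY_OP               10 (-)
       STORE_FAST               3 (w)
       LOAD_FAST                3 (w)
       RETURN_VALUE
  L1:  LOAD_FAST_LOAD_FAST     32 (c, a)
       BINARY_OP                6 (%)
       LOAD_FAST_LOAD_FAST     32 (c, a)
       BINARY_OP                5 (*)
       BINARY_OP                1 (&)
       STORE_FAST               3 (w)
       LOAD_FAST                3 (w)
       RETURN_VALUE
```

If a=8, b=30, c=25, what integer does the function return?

-52

LOAD_FAST_LOAD_FAST c,a → push 25,8. Stack: [25, 8]
COMPARE_OP bool(>) → 25 vs 8 = True. Stack: [True]
POP_JUMP_IF_FALSE → pop True; no jump. Stack: []
LOAD_FAST c → push 25. Stack: [25]
LOAD_CONST → push 8. Stack: [25, 8]
BINARY_OP // → 25 // 8 = 3. Stack: [3]
LOAD_FAST_LOAD_FAST c,b → push 25,30. Stack: [3, 25, 30]
BINARY_OP + → 25 + 30 = 55. Stack: [3, 55]
BINARY_OP - → 3 - 55 = -52. Stack: [-52]
STORE_FAST w → w=-52. Stack: []
LOAD_FAST w → push -52. Stack: [-52]
RETURN_VALUE → return -52.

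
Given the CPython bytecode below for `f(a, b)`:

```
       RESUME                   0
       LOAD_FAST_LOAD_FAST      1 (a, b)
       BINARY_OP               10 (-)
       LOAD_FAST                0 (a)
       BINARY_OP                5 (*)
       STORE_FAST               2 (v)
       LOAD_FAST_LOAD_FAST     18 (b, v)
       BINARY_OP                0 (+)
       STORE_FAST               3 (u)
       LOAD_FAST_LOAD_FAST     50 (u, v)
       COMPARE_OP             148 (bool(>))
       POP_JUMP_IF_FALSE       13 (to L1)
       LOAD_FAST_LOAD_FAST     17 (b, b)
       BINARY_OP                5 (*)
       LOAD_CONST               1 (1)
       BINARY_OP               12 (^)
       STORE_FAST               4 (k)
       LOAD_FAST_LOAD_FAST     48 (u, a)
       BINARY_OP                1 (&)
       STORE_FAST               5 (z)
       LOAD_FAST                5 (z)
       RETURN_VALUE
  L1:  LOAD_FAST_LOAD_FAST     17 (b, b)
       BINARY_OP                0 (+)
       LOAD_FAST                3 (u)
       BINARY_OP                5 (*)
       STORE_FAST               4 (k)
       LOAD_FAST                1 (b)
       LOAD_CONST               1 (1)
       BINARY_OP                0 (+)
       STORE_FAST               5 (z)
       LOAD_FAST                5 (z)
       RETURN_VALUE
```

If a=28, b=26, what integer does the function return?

LOAD_FAST_LOAD_FAST a,b → push 28,26. Stack: [28, 26]
BINARY_OP - → 28 - 26 = 2. Stack: [2]
LOAD_FAST a → push 28. Stack: [2, 28]
BINARY_OP * → 2 * 28 = 56. Stack: [56]
STORE_FAST v → v=56. Stack: []
LOAD_FAST_LOAD_FAST b,v → push 26,56. Stack: [26, 56]
BINARY_OP + → 26 + 56 = 82. Stack: [82]
STORE_FAST u → u=82. Stack: []
LOAD_FAST_LOAD_FAST u,v → push 82,56. Stack: [82, 56]
COMPARE_OP bool(>) → 82 vs 56 = True. Stack: [True]
POP_JUMP_IF_FALSE → pop True; no jump. Stack: []
LOAD_FAST_LOAD_FAST b,b → push 26,26. Stack: [26, 26]
BINARY_OP * → 26 * 26 = 676. Stack: [676]
LOAD_CONST → push 1. Stack: [676, 1]
BINARY_OP ^ → 676 ^ 1 = 677. Stack: [677]
STORE_FAST k → k=677. Stack: []
LOAD_FAST_LOAD_FAST u,a → push 82,28. Stack: [82, 28]
BINARY_OP & → 82 & 28 = 16. Stack: [16]
STORE_FAST z → z=16. Stack: []
LOAD_FAST z → push 16. Stack: [16]
RETURN_VALUE → return 16.

16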